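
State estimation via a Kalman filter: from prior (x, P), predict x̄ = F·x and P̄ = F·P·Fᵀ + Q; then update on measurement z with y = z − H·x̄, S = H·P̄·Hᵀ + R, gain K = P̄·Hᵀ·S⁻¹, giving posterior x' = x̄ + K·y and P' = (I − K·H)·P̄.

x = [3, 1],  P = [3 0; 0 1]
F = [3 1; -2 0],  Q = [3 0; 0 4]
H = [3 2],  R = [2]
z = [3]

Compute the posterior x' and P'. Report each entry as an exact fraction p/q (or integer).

x' = [145/43, -148/43]
P' = [250/43 -356/43; -356/43 1580/129]

x̄ = F·x = [10, -6]
P̄ = F·P·Fᵀ + Q = [31 -18; -18 16]
y = z − H·x̄ = [-15]
S = H·P̄·Hᵀ + R = [129]
K = P̄·Hᵀ·S⁻¹ = [19/43; -22/129]
x' = x̄ + K·y = [145/43, -148/43]
P' = (I − K·H)·P̄ = [250/43 -356/43; -356/43 1580/129]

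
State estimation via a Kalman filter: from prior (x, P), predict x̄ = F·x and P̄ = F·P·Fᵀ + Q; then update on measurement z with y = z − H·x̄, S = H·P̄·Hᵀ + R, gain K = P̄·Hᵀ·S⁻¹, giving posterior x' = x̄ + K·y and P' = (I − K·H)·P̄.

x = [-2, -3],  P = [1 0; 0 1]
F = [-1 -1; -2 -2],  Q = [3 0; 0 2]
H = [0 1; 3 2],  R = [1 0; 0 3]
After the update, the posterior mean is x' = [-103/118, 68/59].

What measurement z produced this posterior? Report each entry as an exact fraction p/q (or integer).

x̄ = F·x = [5, 10]
P̄ = F·P·Fᵀ + Q = [5 4; 4 10]
S = H·P̄·Hᵀ + R = [11 32; 32 136]
K = P̄·Hᵀ·S⁻¹ = [-24/59 125/472; 42/59 4/59]
x' − x̄ = [-693/118, -522/59] = K·y
y = (KᵀK)⁻¹·Kᵀ·(x' − x̄) = [-9, -36]
z = y + H·x̄ = [-9, -36] + [10, 35] = [1, -1]

z = [1, -1]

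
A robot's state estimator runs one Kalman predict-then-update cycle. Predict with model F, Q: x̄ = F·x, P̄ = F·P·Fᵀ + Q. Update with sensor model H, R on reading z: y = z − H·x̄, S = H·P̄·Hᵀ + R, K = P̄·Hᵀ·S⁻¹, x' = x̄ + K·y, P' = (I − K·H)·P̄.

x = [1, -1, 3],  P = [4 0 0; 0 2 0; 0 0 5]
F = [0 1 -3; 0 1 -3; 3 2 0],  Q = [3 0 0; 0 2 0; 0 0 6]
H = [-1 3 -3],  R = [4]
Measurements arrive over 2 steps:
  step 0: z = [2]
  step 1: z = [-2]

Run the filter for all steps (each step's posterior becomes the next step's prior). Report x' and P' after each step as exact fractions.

step 0: x' = [-835/123, -790/123, -587/123], P' = [24509/615 21953/615 13678/615; 21953/615 22391/615 14956/615; 13678/615 14956/615 10586/615]
step 1: x' = [425267/297677, 791449/595354, 896087/595354], P' = [52806118/3274447 41360059/3274447 23517617/3274447; 41360059/3274447 92522655/6548894 64461097/6548894; 23517617/3274447 64461097/6548894 51364295/6548894]

step 0: x̄ = F·x = [-10, -10, 1]
step 0: P̄ = F·P·Fᵀ + Q = [50 47 4; 47 49 4; 4 4 50]
step 0: y = z − H·x̄ = [25]
step 0: S = H·P̄·Hᵀ + R = [615]
step 0: K = P̄·Hᵀ·S⁻¹ = [79/615; 88/615; -142/615]
step 0: x' = x̄ + K·y = [-835/123, -790/123, -587/123]
step 0: P' = (I − K·H)·P̄ = [24509/615 21953/615 13678/615; 21953/615 22391/615 14956/615; 13678/615 14956/615 10586/615]
step 1: x̄ = F·x = [971/123, 971/123, -4085/123]
step 1: P̄ = F·P·Fᵀ + Q = [29774/615 27929/615 -102197/615; 27929/615 29159/615 -102197/615; -102197/615 -102197/615 577271/615]
step 1: y = z − H·x̄ = [-14443/123]
step 1: S = H·P̄·Hᵀ + R = [6548894/615]
step 1: K = P̄·Hᵀ·S⁻¹ = [180302/3274447; 366139/6548894; -1936207/6548894]
step 1: x' = x̄ + K·y = [425267/297677, 791449/595354, 896087/595354]
step 1: P' = (I − K·H)·P̄ = [52806118/3274447 41360059/3274447 23517617/3274447; 41360059/3274447 92522655/6548894 64461097/6548894; 23517617/3274447 64461097/6548894 51364295/6548894]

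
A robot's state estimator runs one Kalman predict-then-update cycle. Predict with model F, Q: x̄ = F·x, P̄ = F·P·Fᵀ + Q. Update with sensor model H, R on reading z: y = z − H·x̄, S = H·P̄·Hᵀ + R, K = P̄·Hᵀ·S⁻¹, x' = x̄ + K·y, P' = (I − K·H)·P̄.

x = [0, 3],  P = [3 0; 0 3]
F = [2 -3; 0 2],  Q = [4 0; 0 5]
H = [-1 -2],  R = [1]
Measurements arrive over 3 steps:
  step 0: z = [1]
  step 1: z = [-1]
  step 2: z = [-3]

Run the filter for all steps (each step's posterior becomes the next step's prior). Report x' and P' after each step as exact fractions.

step 0: x' = [-97/10, 22/5], P' = [1671/40 -104/5; -104/5 53/5]
step 1: x' = [-3357/1195, 2196/1195], P' = [121677/1195 -59726/1195; -59726/1195 29603/1195]
step 2: x' = [929943/307282, -4050/153641], P' = [34726015/307282 -8521108/153641; -8521108/153641 4218617/153641]

step 0: x̄ = F·x = [-9, 6]
step 0: P̄ = F·P·Fᵀ + Q = [43 -18; -18 17]
step 0: y = z − H·x̄ = [4]
step 0: S = H·P̄·Hᵀ + R = [40]
step 0: K = P̄·Hᵀ·S⁻¹ = [-7/40; -2/5]
step 0: x' = x̄ + K·y = [-97/10, 22/5]
step 0: P' = (I − K·H)·P̄ = [1671/40 -104/5; -104/5 53/5]
step 1: x̄ = F·x = [-163/5, 44/5]
step 1: P̄ = F·P·Fᵀ + Q = [5161/10 -734/5; -734/5 237/5]
step 1: y = z − H·x̄ = [-16]
step 1: S = H·P̄·Hᵀ + R = [239/2]
step 1: K = P̄·Hᵀ·S⁻¹ = [-445/239; 104/239]
step 1: x' = x̄ + K·y = [-3357/1195, 2196/1195]
step 1: P' = (I − K·H)·P̄ = [121677/1195 -59726/1195; -59726/1195 29603/1195]
step 2: x̄ = F·x = [-13302/1195, 4392/1195]
step 2: P̄ = F·P·Fᵀ + Q = [1474627/1195 -416522/1195; -416522/1195 124387/1195]
step 2: y = z − H·x̄ = [-8103/1195]
step 2: S = H·P̄·Hᵀ + R = [307282/1195]
step 2: K = P̄·Hᵀ·S⁻¹ = [-641583/307282; 83874/153641]
step 2: x' = x̄ + K·y = [929943/307282, -4050/153641]
step 2: P' = (I − K·H)·P̄ = [34726015/307282 -8521108/153641; -8521108/153641 4218617/153641]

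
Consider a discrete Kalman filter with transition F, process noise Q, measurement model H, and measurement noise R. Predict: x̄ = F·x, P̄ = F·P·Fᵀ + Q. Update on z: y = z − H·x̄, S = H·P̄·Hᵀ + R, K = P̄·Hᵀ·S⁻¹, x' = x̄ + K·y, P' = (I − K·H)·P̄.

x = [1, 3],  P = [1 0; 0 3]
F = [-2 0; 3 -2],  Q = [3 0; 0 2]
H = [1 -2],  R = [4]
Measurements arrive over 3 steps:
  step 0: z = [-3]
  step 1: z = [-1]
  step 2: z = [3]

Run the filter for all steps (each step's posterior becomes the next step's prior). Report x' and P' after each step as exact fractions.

step 0: x̄ = F·x = [-2, -3]
step 0: P̄ = F·P·Fᵀ + Q = [7 -6; -6 23]
step 0: y = z − H·x̄ = [-7]
step 0: S = H·P̄·Hᵀ + R = [127]
step 0: K = P̄·Hᵀ·S⁻¹ = [19/127; -52/127]
step 0: x' = x̄ + K·y = [-387/127, -17/127]
step 0: P' = (I − K·H)·P̄ = [528/127 226/127; 226/127 217/127]
step 1: x̄ = F·x = [774/127, -1127/127]
step 1: P̄ = F·P·Fᵀ + Q = [2493/127 -2264/127; -2264/127 3162/127]
step 1: y = z − H·x̄ = [-3155/127]
step 1: S = H·P̄·Hᵀ + R = [24705/127]
step 1: K = P̄·Hᵀ·S⁻¹ = [7021/24705; -8588/24705]
step 1: x' = x̄ + K·y = [-4771/4941, -1177/4941]
step 1: P' = (I − K·H)·P̄ = [96812/24705 34364/24705; 34364/24705 34358/24705]
step 2: x̄ = F·x = [9542/4941, -11959/4941]
step 2: P̄ = F·P·Fᵀ + Q = [461363/24705 -443416/24705; -443416/24705 645782/24705]
step 2: y = z − H·x̄ = [-18637/4941]
step 2: S = H·P̄·Hᵀ + R = [983395/4941]
step 2: K = P̄·Hᵀ·S⁻¹ = [269639/983395; -346996/983395]
step 2: x' = x̄ + K·y = [882067/983395, -1071333/983395]
step 2: P' = (I − K·H)·P̄ = [3650116/983395 257156/196679; 257156/196679 1336882/983395]

step 0: x' = [-387/127, -17/127], P' = [528/127 226/127; 226/127 217/127]
step 1: x' = [-4771/4941, -1177/4941], P' = [96812/24705 34364/24705; 34364/24705 34358/24705]
step 2: x' = [882067/983395, -1071333/983395], P' = [3650116/983395 257156/196679; 257156/196679 1336882/983395]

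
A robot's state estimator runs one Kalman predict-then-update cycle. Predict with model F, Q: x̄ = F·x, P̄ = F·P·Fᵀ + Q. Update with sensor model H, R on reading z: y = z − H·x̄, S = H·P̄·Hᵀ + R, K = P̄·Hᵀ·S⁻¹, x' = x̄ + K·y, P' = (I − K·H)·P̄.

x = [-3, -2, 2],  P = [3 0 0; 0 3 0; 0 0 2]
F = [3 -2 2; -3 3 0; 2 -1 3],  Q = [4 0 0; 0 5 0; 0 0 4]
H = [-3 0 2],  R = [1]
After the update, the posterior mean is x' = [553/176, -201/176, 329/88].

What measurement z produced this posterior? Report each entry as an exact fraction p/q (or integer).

x̄ = F·x = [-1, 3, 2]
P̄ = F·P·Fᵀ + Q = [51 -45 36; -45 59 -27; 36 -27 37]
S = H·P̄·Hᵀ + R = [176]
K = P̄·Hᵀ·S⁻¹ = [-81/176; 81/176; -17/88]
x' − x̄ = [729/176, -729/176, 153/88] = K·y
y = (KᵀK)⁻¹·Kᵀ·(x' − x̄) = [-9]
z = y + H·x̄ = [-9] + [7] = [-2]

z = [-2]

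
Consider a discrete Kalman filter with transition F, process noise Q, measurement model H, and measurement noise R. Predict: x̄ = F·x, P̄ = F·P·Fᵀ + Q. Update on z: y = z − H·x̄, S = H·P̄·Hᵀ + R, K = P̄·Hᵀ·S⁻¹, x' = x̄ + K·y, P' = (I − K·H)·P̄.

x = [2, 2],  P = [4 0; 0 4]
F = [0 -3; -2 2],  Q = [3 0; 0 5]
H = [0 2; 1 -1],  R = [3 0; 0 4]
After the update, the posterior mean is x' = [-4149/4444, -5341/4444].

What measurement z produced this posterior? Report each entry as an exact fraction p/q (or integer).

x̄ = F·x = [-6, 0]
P̄ = F·P·Fᵀ + Q = [39 -24; -24 37]
S = H·P̄·Hᵀ + R = [151 -122; -122 128]
K = P̄·Hᵀ·S⁻¹ = [771/2222 3657/4444; 1015/2222 -183/4444]
x' − x̄ = [22515/4444, -5341/4444] = K·y
y = (KᵀK)⁻¹·Kᵀ·(x' − x̄) = [-2, 7]
z = y + H·x̄ = [-2, 7] + [0, -6] = [-2, 1]

z = [-2, 1]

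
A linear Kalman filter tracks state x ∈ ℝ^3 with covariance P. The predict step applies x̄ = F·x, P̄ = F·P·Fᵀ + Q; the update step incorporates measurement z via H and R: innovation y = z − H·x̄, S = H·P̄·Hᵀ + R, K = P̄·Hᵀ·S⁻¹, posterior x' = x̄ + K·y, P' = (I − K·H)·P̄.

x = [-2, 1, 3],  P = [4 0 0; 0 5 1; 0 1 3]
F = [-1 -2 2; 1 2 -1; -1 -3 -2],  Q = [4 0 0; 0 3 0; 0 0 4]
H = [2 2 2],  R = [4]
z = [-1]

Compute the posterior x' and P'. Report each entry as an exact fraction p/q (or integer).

x' = [37/5, -87/20, -18/5]
P' = [104/5 -66/5 -36/5; -66/5 1091/70 -97/35; -36/5 -97/35 383/35]

x̄ = F·x = [6, -3, -7]
P̄ = F·P·Fᵀ + Q = [32 -24 20; -24 26 -29; 20 -29 77]
y = z − H·x̄ = [7]
S = H·P̄·Hᵀ + R = [280]
K = P̄·Hᵀ·S⁻¹ = [1/5; -27/140; 17/35]
x' = x̄ + K·y = [37/5, -87/20, -18/5]
P' = (I − K·H)·P̄ = [104/5 -66/5 -36/5; -66/5 1091/70 -97/35; -36/5 -97/35 383/35]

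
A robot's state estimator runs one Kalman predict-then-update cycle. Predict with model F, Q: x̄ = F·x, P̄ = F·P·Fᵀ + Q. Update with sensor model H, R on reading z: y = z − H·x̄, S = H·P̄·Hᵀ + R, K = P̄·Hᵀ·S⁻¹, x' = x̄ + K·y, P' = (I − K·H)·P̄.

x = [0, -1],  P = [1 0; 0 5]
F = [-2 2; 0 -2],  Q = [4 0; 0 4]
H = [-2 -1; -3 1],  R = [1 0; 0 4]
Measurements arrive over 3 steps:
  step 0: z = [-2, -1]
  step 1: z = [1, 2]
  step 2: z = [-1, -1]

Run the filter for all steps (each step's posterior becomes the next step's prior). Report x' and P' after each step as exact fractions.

step 0: x̄ = F·x = [-2, 2]
step 0: P̄ = F·P·Fᵀ + Q = [28 -20; -20 24]
step 0: y = z − H·x̄ = [-4, -9]
step 0: S = H·P̄·Hᵀ + R = [57 124; 124 400]
step 0: K = P̄·Hᵀ·S⁻¹ = [-47/232 -183/928; -251/464 701/1856]
step 0: x' = x̄ + K·y = [543/928, 1419/1856]
step 0: P' = (I − K·H)·P̄ = [23/116 -45/232; -45/232 431/464]
step 1: x̄ = F·x = [333/928, -1419/928]
step 1: P̄ = F·P·Fᵀ + Q = [1167/116 -521/116; -521/116 895/116]
step 1: y = z − H·x̄ = [175/928, 2137/464]
step 1: S = H·P̄·Hᵀ + R = [3595/116 2793/58; 2793/58 3747/29]
step 1: K = P̄·Hᵀ·S⁻¹ = [-3381/16292 -18671/97752; -8281/16292 34549/97752]
step 1: x' = x̄ + K·y = [-218959/391008, 1109/391008]
step 1: P' = (I − K·H)·P̄ = [9497/48876 -8851/48876; -8851/48876 42545/48876]
step 2: x̄ = F·x = [18339/16292, -1109/195504]
step 2: P̄ = F·P·Fᵀ + Q = [39540/4073 -17132/4073; -17132/4073 91421/12219]
step 2: y = z − H·x̄ = [243523/195504, 465809/195504]
step 2: S = H·P̄·Hᵀ + R = [372536/12219 568903/12219; 568903/12219 1516253/12219]
step 2: K = P̄·Hᵀ·S⁻¹ = [-4099956/19740421 -3763836/19740421; -10024256/19740421 6958769/19740421]
step 2: x' = x̄ + K·y = [32583941/78961684, 7963297/39480842]
step 2: P' = (I − K·H)·P̄ = [3831060/19740421 -3562164/19740421; -3562164/19740421 17148584/19740421]

step 0: x' = [543/928, 1419/1856], P' = [23/116 -45/232; -45/232 431/464]
step 1: x' = [-218959/391008, 1109/391008], P' = [9497/48876 -8851/48876; -8851/48876 42545/48876]
step 2: x' = [32583941/78961684, 7963297/39480842], P' = [3831060/19740421 -3562164/19740421; -3562164/19740421 17148584/19740421]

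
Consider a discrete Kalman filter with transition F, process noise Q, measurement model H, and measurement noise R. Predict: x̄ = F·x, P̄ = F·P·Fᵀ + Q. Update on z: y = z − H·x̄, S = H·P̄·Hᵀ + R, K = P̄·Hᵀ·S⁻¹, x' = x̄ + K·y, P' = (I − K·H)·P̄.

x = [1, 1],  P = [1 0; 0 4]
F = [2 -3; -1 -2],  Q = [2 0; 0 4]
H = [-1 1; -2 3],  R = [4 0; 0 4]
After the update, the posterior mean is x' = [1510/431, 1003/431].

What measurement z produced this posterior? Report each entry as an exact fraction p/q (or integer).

z = [-3, 1]

x̄ = F·x = [-1, -3]
P̄ = F·P·Fᵀ + Q = [42 22; 22 21]
S = H·P̄·Hᵀ + R = [23 37; 37 97]
K = P̄·Hᵀ·S⁻¹ = [-637/431 163/431; -400/431 237/431]
x' − x̄ = [1941/431, 2296/431] = K·y
y = (KᵀK)⁻¹·Kᵀ·(x' − x̄) = [-1, 8]
z = y + H·x̄ = [-1, 8] + [-2, -7] = [-3, 1]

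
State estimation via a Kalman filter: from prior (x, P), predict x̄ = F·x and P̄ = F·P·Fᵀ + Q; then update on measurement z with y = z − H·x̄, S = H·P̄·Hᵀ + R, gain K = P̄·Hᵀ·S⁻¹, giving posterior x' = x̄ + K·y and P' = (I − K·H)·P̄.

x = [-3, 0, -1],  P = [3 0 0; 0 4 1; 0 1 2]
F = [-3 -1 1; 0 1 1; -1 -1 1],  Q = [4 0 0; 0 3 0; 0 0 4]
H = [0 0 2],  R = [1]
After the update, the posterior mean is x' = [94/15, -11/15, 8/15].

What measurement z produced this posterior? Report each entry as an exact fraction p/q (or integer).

x̄ = F·x = [8, -1, 2]
P̄ = F·P·Fᵀ + Q = [35 -2 13; -2 11 -2; 13 -2 11]
S = H·P̄·Hᵀ + R = [45]
K = P̄·Hᵀ·S⁻¹ = [26/45; -4/45; 22/45]
x' − x̄ = [-26/15, 4/15, -22/15] = K·y
y = (KᵀK)⁻¹·Kᵀ·(x' − x̄) = [-3]
z = y + H·x̄ = [-3] + [4] = [1]

z = [1]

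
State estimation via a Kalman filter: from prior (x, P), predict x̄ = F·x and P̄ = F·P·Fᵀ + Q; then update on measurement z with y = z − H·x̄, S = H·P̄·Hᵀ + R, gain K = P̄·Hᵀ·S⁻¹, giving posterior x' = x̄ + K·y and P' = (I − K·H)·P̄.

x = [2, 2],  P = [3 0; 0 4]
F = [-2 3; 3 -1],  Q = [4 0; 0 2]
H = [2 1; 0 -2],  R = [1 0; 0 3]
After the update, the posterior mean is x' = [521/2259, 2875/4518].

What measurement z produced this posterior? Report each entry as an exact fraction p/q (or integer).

z = [1, -1]

x̄ = F·x = [2, 4]
P̄ = F·P·Fᵀ + Q = [52 -30; -30 33]
S = H·P̄·Hᵀ + R = [122 54; 54 135]
K = P̄·Hᵀ·S⁻¹ = [125/251 554/2259; -3/502 -1099/2259]
x' − x̄ = [-3997/2259, -15197/4518] = K·y
y = (KᵀK)⁻¹·Kᵀ·(x' − x̄) = [-7, 7]
z = y + H·x̄ = [-7, 7] + [8, -8] = [1, -1]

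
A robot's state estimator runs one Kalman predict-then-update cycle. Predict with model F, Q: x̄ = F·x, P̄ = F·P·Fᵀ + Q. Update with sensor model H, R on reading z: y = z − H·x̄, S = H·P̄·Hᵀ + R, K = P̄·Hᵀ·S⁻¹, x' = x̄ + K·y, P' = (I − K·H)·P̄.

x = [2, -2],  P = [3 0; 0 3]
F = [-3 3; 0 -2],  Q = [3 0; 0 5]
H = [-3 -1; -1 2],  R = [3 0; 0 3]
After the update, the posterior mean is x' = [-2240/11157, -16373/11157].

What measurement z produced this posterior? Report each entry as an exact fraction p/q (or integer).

z = [2, -3]

x̄ = F·x = [-12, 4]
P̄ = F·P·Fᵀ + Q = [57 -18; -18 17]
S = H·P̄·Hᵀ + R = [425 227; 227 200]
K = P̄·Hᵀ·S⁻¹ = [-3163/11157 -1598/11157; -1468/11157 4567/11157]
x' − x̄ = [131644/11157, -61001/11157] = K·y
y = (KᵀK)⁻¹·Kᵀ·(x' − x̄) = [-30, -23]
z = y + H·x̄ = [-30, -23] + [32, 20] = [2, -3]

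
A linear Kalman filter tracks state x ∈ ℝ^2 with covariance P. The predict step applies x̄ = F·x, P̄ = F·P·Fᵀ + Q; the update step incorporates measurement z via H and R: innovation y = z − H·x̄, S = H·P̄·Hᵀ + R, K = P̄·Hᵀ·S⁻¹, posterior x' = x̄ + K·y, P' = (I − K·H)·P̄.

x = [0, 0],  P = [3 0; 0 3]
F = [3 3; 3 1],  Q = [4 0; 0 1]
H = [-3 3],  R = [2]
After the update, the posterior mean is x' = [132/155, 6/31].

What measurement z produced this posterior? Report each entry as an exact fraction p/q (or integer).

x̄ = F·x = [0, 0]
P̄ = F·P·Fᵀ + Q = [58 36; 36 31]
S = H·P̄·Hᵀ + R = [155]
K = P̄·Hᵀ·S⁻¹ = [-66/155; -3/31]
x' − x̄ = [132/155, 6/31] = K·y
y = (KᵀK)⁻¹·Kᵀ·(x' − x̄) = [-2]
z = y + H·x̄ = [-2] + [0] = [-2]

z = [-2]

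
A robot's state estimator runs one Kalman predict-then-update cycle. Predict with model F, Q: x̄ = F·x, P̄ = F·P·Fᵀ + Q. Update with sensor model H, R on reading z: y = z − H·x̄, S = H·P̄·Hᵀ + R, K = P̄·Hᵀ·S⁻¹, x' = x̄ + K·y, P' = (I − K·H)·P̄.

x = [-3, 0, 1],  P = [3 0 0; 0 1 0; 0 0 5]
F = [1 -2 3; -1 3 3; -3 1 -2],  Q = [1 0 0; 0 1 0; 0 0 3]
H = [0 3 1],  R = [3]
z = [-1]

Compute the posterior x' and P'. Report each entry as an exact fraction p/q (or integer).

x' = [-67/18, -8/3, 43/6]
P' = [20315/468 41/3 -6329/156; 41/3 6 -17; -6329/156 -17 2651/52]

x̄ = F·x = [0, 6, 7]
P̄ = F·P·Fᵀ + Q = [53 36 -41; 36 58 -18; -41 -18 51]
y = z − H·x̄ = [-26]
S = H·P̄·Hᵀ + R = [468]
K = P̄·Hᵀ·S⁻¹ = [67/468; 1/3; -1/156]
x' = x̄ + K·y = [-67/18, -8/3, 43/6]
P' = (I − K·H)·P̄ = [20315/468 41/3 -6329/156; 41/3 6 -17; -6329/156 -17 2651/52]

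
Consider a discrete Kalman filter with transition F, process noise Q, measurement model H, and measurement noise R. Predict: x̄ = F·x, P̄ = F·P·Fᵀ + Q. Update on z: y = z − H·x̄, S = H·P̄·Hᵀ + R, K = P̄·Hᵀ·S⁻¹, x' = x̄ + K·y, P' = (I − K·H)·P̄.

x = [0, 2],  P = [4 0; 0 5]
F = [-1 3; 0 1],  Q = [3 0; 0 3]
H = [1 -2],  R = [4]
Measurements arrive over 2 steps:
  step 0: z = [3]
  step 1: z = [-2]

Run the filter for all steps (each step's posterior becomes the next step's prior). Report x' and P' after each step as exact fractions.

step 0: x' = [95/14, 55/28], P' = [243/7 221/14; 221/14 223/28]
step 1: x' = [-874/843, 188/281], P' = [12308/843 2080/281; 2080/281 1298/281]

step 0: x̄ = F·x = [6, 2]
step 0: P̄ = F·P·Fᵀ + Q = [52 15; 15 8]
step 0: y = z − H·x̄ = [1]
step 0: S = H·P̄·Hᵀ + R = [28]
step 0: K = P̄·Hᵀ·S⁻¹ = [11/14; -1/28]
step 0: x' = x̄ + K·y = [95/14, 55/28]
step 0: P' = (I − K·H)·P̄ = [243/7 221/14; 221/14 223/28]
step 1: x̄ = F·x = [-25/28, 55/28]
step 1: P̄ = F·P·Fᵀ + Q = [411/28 227/28; 227/28 307/28]
step 1: y = z − H·x̄ = [79/28]
step 1: S = H·P̄·Hᵀ + R = [843/28]
step 1: K = P̄·Hᵀ·S⁻¹ = [-43/843; -129/281]
step 1: x' = x̄ + K·y = [-874/843, 188/281]
step 1: P' = (I − K·H)·P̄ = [12308/843 2080/281; 2080/281 1298/281]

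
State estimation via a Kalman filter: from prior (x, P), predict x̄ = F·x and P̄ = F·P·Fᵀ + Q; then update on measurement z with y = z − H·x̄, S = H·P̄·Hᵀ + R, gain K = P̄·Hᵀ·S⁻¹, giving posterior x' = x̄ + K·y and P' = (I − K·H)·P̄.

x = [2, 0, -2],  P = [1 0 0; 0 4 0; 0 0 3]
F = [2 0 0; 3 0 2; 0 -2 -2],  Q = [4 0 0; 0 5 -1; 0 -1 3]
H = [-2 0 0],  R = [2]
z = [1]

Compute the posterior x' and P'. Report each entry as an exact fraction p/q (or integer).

x̄ = F·x = [4, 2, 4]
P̄ = F·P·Fᵀ + Q = [8 6 0; 6 26 -13; 0 -13 31]
y = z − H·x̄ = [9]
S = H·P̄·Hᵀ + R = [34]
K = P̄·Hᵀ·S⁻¹ = [-8/17; -6/17; 0]
x' = x̄ + K·y = [-4/17, -20/17, 4]
P' = (I − K·H)·P̄ = [8/17 6/17 0; 6/17 370/17 -13; 0 -13 31]

x' = [-4/17, -20/17, 4]
P' = [8/17 6/17 0; 6/17 370/17 -13; 0 -13 31]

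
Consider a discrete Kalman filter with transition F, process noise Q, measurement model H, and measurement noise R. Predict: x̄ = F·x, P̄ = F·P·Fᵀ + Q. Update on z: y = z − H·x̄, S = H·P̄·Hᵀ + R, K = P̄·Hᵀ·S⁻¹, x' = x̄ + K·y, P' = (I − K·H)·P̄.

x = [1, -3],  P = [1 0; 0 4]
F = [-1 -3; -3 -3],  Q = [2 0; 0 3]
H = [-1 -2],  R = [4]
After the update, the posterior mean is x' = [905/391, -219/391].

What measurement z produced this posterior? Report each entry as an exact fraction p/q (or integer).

x̄ = F·x = [8, 6]
P̄ = F·P·Fᵀ + Q = [39 39; 39 48]
S = H·P̄·Hᵀ + R = [391]
K = P̄·Hᵀ·S⁻¹ = [-117/391; -135/391]
x' − x̄ = [-2223/391, -2565/391] = K·y
y = (KᵀK)⁻¹·Kᵀ·(x' − x̄) = [19]
z = y + H·x̄ = [19] + [-20] = [-1]

z = [-1]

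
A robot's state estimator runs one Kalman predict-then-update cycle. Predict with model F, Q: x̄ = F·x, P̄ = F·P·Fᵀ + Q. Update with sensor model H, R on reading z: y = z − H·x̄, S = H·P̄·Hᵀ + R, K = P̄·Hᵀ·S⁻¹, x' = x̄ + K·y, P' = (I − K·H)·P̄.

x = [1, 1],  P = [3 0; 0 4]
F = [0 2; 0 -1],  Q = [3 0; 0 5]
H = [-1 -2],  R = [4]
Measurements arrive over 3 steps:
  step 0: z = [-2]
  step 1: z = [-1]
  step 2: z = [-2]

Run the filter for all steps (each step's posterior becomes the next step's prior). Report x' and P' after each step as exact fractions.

step 0: x' = [20/9, -7/27], P' = [56/3 -82/9; -82/9 143/27]
step 1: x' = [-11/27, 17/27], P' = [644/27 -316/27; -316/27 178/27]
step 2: x' = [40/27, 1/9], P' = [784/27 -386/27; -386/27 71/9]

step 0: x̄ = F·x = [2, -1]
step 0: P̄ = F·P·Fᵀ + Q = [19 -8; -8 9]
step 0: y = z − H·x̄ = [-2]
step 0: S = H·P̄·Hᵀ + R = [27]
step 0: K = P̄·Hᵀ·S⁻¹ = [-1/9; -10/27]
step 0: x' = x̄ + K·y = [20/9, -7/27]
step 0: P' = (I − K·H)·P̄ = [56/3 -82/9; -82/9 143/27]
step 1: x̄ = F·x = [-14/27, 7/27]
step 1: P̄ = F·P·Fᵀ + Q = [653/27 -286/27; -286/27 278/27]
step 1: y = z − H·x̄ = [-1]
step 1: S = H·P̄·Hᵀ + R = [27]
step 1: K = P̄·Hᵀ·S⁻¹ = [-1/9; -10/27]
step 1: x' = x̄ + K·y = [-11/27, 17/27]
step 1: P' = (I − K·H)·P̄ = [644/27 -316/27; -316/27 178/27]
step 2: x̄ = F·x = [34/27, -17/27]
step 2: P̄ = F·P·Fᵀ + Q = [793/27 -356/27; -356/27 313/27]
step 2: y = z − H·x̄ = [-2]
step 2: S = H·P̄·Hᵀ + R = [27]
step 2: K = P̄·Hᵀ·S⁻¹ = [-1/9; -10/27]
step 2: x' = x̄ + K·y = [40/27, 1/9]
step 2: P' = (I − K·H)·P̄ = [784/27 -386/27; -386/27 71/9]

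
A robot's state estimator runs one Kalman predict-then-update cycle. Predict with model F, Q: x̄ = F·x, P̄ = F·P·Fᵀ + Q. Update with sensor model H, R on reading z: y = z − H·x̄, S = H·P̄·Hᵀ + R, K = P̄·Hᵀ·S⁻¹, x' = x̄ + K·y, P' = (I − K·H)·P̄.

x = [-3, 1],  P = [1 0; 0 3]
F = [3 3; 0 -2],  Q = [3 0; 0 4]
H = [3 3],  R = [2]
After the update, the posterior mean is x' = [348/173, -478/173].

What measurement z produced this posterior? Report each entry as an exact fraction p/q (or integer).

x̄ = F·x = [-6, -2]
P̄ = F·P·Fᵀ + Q = [39 -18; -18 16]
S = H·P̄·Hᵀ + R = [173]
K = P̄·Hᵀ·S⁻¹ = [63/173; -6/173]
x' − x̄ = [1386/173, -132/173] = K·y
y = (KᵀK)⁻¹·Kᵀ·(x' − x̄) = [22]
z = y + H·x̄ = [22] + [-24] = [-2]

z = [-2]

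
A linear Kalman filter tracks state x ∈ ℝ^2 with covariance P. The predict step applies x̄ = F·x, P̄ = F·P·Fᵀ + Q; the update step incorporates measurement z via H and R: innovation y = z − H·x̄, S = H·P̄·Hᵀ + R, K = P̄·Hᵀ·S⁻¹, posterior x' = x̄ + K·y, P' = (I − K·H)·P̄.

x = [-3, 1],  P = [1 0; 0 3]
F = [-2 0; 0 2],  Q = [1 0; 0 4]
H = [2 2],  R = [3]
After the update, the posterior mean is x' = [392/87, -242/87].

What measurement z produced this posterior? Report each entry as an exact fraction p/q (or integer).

x̄ = F·x = [6, 2]
P̄ = F·P·Fᵀ + Q = [5 0; 0 16]
S = H·P̄·Hᵀ + R = [87]
K = P̄·Hᵀ·S⁻¹ = [10/87; 32/87]
x' − x̄ = [-130/87, -416/87] = K·y
y = (KᵀK)⁻¹·Kᵀ·(x' − x̄) = [-13]
z = y + H·x̄ = [-13] + [16] = [3]

z = [3]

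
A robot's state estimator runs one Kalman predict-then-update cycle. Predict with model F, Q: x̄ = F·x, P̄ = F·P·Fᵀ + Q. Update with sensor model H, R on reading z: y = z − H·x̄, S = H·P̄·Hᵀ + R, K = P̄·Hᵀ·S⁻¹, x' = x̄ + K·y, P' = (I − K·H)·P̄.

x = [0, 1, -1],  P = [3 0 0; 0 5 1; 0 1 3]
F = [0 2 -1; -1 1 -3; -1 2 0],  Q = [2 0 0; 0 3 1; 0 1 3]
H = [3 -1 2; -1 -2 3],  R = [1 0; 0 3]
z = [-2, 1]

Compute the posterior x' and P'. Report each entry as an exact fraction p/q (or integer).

x' = [-48546/72851, -11416/72851, -3974/72851]
P' = [15045/72851 -46452/72851 -36540/72851; -46452/72851 707520/72851 430080/72851; -36540/72851 430080/72851 277446/72851]

x̄ = F·x = [3, 4, 2]
P̄ = F·P·Fᵀ + Q = [21 12 18; 12 32 8; 18 8 26]
y = z − H·x̄ = [-11, 6]
S = H·P̄·Hᵀ + R = [438 167; 167 230]
K = P̄·Hᵀ·S⁻¹ = [18507/72851 -10587/72851; 13284/72851 -26116/72851; 15192/72851 2906/72851]
x' = x̄ + K·y = [-48546/72851, -11416/72851, -3974/72851]
P' = (I − K·H)·P̄ = [15045/72851 -46452/72851 -36540/72851; -46452/72851 707520/72851 430080/72851; -36540/72851 430080/72851 277446/72851]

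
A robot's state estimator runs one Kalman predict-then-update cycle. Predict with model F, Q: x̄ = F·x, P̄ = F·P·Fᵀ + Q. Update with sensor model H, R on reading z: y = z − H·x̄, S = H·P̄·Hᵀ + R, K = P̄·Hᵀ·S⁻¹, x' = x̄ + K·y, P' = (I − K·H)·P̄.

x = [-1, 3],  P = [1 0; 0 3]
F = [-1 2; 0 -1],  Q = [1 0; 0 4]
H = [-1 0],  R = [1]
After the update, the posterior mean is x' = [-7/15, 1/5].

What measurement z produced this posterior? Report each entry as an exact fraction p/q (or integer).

z = [1]

x̄ = F·x = [7, -3]
P̄ = F·P·Fᵀ + Q = [14 -6; -6 7]
S = H·P̄·Hᵀ + R = [15]
K = P̄·Hᵀ·S⁻¹ = [-14/15; 2/5]
x' − x̄ = [-112/15, 16/5] = K·y
y = (KᵀK)⁻¹·Kᵀ·(x' − x̄) = [8]
z = y + H·x̄ = [8] + [-7] = [1]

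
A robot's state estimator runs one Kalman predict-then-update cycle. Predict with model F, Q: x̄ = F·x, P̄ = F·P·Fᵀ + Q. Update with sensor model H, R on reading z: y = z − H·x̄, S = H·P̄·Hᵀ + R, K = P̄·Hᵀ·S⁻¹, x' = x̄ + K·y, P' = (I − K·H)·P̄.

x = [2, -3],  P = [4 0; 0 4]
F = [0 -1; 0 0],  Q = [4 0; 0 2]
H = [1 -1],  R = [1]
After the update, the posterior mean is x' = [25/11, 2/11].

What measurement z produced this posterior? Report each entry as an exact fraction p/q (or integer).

z = [2]

x̄ = F·x = [3, 0]
P̄ = F·P·Fᵀ + Q = [8 0; 0 2]
S = H·P̄·Hᵀ + R = [11]
K = P̄·Hᵀ·S⁻¹ = [8/11; -2/11]
x' − x̄ = [-8/11, 2/11] = K·y
y = (KᵀK)⁻¹·Kᵀ·(x' − x̄) = [-1]
z = y + H·x̄ = [-1] + [3] = [2]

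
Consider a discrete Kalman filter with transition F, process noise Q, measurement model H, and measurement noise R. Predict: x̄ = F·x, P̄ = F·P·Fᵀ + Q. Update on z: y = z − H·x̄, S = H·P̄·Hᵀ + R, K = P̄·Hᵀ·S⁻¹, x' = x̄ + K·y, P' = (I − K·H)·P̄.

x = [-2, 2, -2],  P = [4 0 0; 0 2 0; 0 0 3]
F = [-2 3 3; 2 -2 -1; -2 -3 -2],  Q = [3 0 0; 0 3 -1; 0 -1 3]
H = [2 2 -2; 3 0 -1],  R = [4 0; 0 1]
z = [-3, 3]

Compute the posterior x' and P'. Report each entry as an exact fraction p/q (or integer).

x̄ = F·x = [4, -6, 2]
P̄ = F·P·Fᵀ + Q = [64 -37 -20; -37 30 1; -20 1 49]
y = z − H·x̄ = [5, -7]
S = H·P̄·Hᵀ + R = [432 418; 418 746]
K = P̄·Hᵀ·S⁻¹ = [-4623/36887 13073/36887; 8720/36887 -10424/36887; -27947/73774 2440/36887]
x' = x̄ + K·y = [32922/36887, -104754/36887, -26347/73774]
P' = (I − K·H)·P̄ = [23854/36887 25389/36887 58489/36887; 25389/36887 78642/36887 86591/36887; 58489/36887 86591/36887 173027/36887]

x' = [32922/36887, -104754/36887, -26347/73774]
P' = [23854/36887 25389/36887 58489/36887; 25389/36887 78642/36887 86591/36887; 58489/36887 86591/36887 173027/36887]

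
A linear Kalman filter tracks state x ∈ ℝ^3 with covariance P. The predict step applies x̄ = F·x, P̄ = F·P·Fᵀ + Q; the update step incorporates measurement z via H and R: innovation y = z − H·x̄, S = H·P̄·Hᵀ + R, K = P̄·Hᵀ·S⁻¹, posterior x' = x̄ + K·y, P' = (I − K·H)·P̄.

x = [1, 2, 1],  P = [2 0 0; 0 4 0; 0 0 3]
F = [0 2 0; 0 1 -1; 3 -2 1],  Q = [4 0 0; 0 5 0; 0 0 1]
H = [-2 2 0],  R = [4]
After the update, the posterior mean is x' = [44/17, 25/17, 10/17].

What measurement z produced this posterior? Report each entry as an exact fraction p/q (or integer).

x̄ = F·x = [4, 1, 0]
P̄ = F·P·Fᵀ + Q = [20 8 -16; 8 12 -11; -16 -11 38]
S = H·P̄·Hᵀ + R = [68]
K = P̄·Hᵀ·S⁻¹ = [-6/17; 2/17; 5/34]
x' − x̄ = [-24/17, 8/17, 10/17] = K·y
y = (KᵀK)⁻¹·Kᵀ·(x' − x̄) = [4]
z = y + H·x̄ = [4] + [-6] = [-2]

z = [-2]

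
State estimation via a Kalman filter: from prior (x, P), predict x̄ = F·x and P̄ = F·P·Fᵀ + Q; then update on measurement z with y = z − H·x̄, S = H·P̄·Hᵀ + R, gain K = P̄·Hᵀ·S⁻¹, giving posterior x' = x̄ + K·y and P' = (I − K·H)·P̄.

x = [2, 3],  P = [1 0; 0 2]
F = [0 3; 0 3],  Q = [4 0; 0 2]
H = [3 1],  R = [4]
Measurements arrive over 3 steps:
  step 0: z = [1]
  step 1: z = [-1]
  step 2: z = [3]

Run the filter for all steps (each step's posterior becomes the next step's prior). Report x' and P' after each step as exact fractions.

step 0: x' = [1/11, 38/33], P' = [34/55 -46/55; -46/55 562/165]
step 1: x' = [-1424/4881, -197/14643], P' = [1010/1627 -4154/4881; -4154/4881 51094/14643]
step 2: x' = [336047/442919, 930986/1328757], P' = [274994/442919 -377182/442919; -377182/442919 1546806/442919]

step 0: x̄ = F·x = [9, 9]
step 0: P̄ = F·P·Fᵀ + Q = [22 18; 18 20]
step 0: y = z − H·x̄ = [-35]
step 0: S = H·P̄·Hᵀ + R = [330]
step 0: K = P̄·Hᵀ·S⁻¹ = [14/55; 37/165]
step 0: x' = x̄ + K·y = [1/11, 38/33]
step 0: P' = (I − K·H)·P̄ = [34/55 -46/55; -46/55 562/165]
step 1: x̄ = F·x = [38/11, 38/11]
step 1: P̄ = F·P·Fᵀ + Q = [1906/55 1686/55; 1686/55 1796/55]
step 1: y = z − H·x̄ = [-163/11]
step 1: S = H·P̄·Hᵀ + R = [29286/55]
step 1: K = P̄·Hᵀ·S⁻¹ = [1234/4881; 3427/14643]
step 1: x' = x̄ + K·y = [-1424/4881, -197/14643]
step 1: P' = (I − K·H)·P̄ = [1010/1627 -4154/4881; -4154/4881 51094/14643]
step 2: x̄ = F·x = [-197/4881, -197/4881]
step 2: P̄ = F·P·Fᵀ + Q = [57602/1627 51094/1627; 51094/1627 54348/1627]
step 2: y = z − H·x̄ = [15431/4881]
step 2: S = H·P̄·Hᵀ + R = [885838/1627]
step 2: K = P̄·Hᵀ·S⁻¹ = [111950/442919; 103815/442919]
step 2: x' = x̄ + K·y = [336047/442919, 930986/1328757]
step 2: P' = (I − K·H)·P̄ = [274994/442919 -377182/442919; -377182/442919 1546806/442919]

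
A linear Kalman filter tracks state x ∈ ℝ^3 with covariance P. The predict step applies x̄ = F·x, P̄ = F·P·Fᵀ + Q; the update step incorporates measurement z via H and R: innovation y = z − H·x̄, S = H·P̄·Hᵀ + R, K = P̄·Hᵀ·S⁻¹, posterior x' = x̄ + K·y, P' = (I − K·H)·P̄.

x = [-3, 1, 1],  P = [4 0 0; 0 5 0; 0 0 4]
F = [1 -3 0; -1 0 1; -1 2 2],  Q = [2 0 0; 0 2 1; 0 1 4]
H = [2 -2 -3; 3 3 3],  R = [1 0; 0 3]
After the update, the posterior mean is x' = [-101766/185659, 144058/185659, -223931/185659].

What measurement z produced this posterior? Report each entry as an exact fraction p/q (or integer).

z = [1, -3]

x̄ = F·x = [-6, 4, 7]
P̄ = F·P·Fᵀ + Q = [51 -4 -34; -4 10 13; -34 13 44]
S = H·P̄·Hᵀ + R = [1237 -243; -243 498]
K = P̄·Hᵀ·S⁻¹ = [38351/185659 33253/185659; -6505/185659 18076/185659; -31927/185659 10145/185659]
x' − x̄ = [1012188/185659, -598578/185659, -1523544/185659] = K·y
y = (KᵀK)⁻¹·Kᵀ·(x' − x̄) = [42, -18]
z = y + H·x̄ = [42, -18] + [-41, 15] = [1, -3]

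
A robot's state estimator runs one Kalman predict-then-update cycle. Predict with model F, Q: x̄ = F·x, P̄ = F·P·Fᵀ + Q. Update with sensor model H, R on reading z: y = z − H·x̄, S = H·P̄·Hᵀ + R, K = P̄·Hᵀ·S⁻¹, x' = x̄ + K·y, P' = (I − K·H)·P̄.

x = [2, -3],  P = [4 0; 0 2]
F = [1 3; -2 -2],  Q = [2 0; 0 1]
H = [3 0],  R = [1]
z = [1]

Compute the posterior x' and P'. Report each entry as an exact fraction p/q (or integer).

x' = [65/217, -886/217]
P' = [24/217 -20/217; -20/217 1825/217]

x̄ = F·x = [-7, 2]
P̄ = F·P·Fᵀ + Q = [24 -20; -20 25]
y = z − H·x̄ = [22]
S = H·P̄·Hᵀ + R = [217]
K = P̄·Hᵀ·S⁻¹ = [72/217; -60/217]
x' = x̄ + K·y = [65/217, -886/217]
P' = (I − K·H)·P̄ = [24/217 -20/217; -20/217 1825/217]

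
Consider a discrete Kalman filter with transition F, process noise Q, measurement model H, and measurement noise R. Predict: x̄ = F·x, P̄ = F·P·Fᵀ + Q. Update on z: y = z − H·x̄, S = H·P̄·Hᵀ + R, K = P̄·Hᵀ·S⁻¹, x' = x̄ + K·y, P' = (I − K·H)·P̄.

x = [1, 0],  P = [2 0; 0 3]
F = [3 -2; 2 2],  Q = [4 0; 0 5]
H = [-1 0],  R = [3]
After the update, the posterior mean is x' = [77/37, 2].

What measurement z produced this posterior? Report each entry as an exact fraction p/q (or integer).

z = [-2]

x̄ = F·x = [3, 2]
P̄ = F·P·Fᵀ + Q = [34 0; 0 25]
S = H·P̄·Hᵀ + R = [37]
K = P̄·Hᵀ·S⁻¹ = [-34/37; 0]
x' − x̄ = [-34/37, 0] = K·y
y = (KᵀK)⁻¹·Kᵀ·(x' − x̄) = [1]
z = y + H·x̄ = [1] + [-3] = [-2]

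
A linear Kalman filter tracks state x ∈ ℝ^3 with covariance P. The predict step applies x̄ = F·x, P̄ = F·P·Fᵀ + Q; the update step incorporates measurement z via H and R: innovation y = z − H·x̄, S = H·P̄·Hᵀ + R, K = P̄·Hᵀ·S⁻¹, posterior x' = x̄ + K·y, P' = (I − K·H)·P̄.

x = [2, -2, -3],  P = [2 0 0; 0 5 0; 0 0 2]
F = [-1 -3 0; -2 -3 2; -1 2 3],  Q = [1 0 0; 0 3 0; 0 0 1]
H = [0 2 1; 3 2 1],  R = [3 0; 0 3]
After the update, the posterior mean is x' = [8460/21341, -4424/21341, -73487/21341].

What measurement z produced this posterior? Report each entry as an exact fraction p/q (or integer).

x̄ = F·x = [4, -4, -15]
P̄ = F·P·Fᵀ + Q = [48 49 -28; 49 64 -14; -28 -14 41]
S = H·P̄·Hᵀ + R = [244 451; 451 1096]
K = P̄·Hᵀ·S⁻¹ = [-6598/21341 6882/21341; 2411/21341 4090/21341; 15423/21341 -7729/21341]
x' − x̄ = [-76904/21341, 80940/21341, 246628/21341] = K·y
y = (KᵀK)⁻¹·Kᵀ·(x' − x̄) = [20, 8]
z = y + H·x̄ = [20, 8] + [-23, -11] = [-3, -3]

z = [-3, -3]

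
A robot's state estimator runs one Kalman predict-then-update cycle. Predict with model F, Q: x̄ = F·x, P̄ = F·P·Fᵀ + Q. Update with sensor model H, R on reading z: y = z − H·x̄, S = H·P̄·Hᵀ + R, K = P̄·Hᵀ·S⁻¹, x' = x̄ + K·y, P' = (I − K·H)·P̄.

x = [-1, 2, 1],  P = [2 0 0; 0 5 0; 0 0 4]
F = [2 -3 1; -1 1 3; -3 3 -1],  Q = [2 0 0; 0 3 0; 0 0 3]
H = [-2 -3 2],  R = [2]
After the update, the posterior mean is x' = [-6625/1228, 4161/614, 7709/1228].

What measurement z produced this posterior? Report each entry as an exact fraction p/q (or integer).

z = [3]

x̄ = F·x = [-7, 6, 8]
P̄ = F·P·Fᵀ + Q = [59 -7 -61; -7 46 9; -61 9 70]
S = H·P̄·Hᵀ + R = [1228]
K = P̄·Hᵀ·S⁻¹ = [-219/1228; -53/614; 235/1228]
x' − x̄ = [1971/1228, 477/614, -2115/1228] = K·y
y = (KᵀK)⁻¹·Kᵀ·(x' − x̄) = [-9]
z = y + H·x̄ = [-9] + [12] = [3]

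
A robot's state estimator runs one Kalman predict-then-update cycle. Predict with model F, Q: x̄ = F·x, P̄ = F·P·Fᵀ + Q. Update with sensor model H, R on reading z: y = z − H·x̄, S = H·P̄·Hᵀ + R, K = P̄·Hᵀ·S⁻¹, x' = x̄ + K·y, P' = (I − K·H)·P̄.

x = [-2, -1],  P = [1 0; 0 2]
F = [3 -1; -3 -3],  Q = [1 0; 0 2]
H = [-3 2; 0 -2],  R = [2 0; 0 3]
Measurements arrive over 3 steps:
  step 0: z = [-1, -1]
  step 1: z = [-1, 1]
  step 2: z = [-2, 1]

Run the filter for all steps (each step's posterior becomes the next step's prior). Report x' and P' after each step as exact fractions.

step 0: x' = [3767/6611, 3229/6611], P' = [3426/6611 3042/6611; 3042/6611 9327/13222]
step 1: x' = [2463415/32689819, -14879891/32689819], P' = [13155178/32689819 11160864/32689819; 11160864/32689819 19062417/32689819]
step 2: x' = [2079220517/3989670547, -4639555979/15958682188], P' = [1605140989/3989670547 5446947825/15958682188; 5446947825/15958682188 37172659035/63834728752]

step 0: x̄ = F·x = [-5, 9]
step 0: P̄ = F·P·Fᵀ + Q = [12 -3; -3 29]
step 0: y = z − H·x̄ = [-34, 17]
step 0: S = H·P̄·Hᵀ + R = [262 -134; -134 119]
step 0: K = P̄·Hᵀ·S⁻¹ = [-2097/6611 -2028/6611; 201/13222 -3109/6611]
step 0: x' = x̄ + K·y = [3767/6611, 3229/6611]
step 0: P' = (I − K·H)·P̄ = [3426/6611 3042/6611; 3042/6611 9327/13222]
step 1: x̄ = F·x = [8072/6611, -1908/601]
step 1: P̄ = F·P·Fᵀ + Q = [47713/13222 -6381/1202; -6381/1202 25597/1202]
step 1: y = z − H·x̄ = [59581/6611, -3215/601]
step 1: S = H·P̄·Hᵀ + R = [2424421/13222 -70337/601; -70337/601 52997/601]
step 1: K = P̄·Hᵀ·S⁻¹ = [-8571903/32689819 -7440576/32689819; 2321121/32689819 -12708278/32689819]
step 1: x' = x̄ + K·y = [2463415/32689819, -14879891/32689819]
step 1: P' = (I − K·H)·P̄ = [13155178/32689819 11160864/32689819; 11160864/32689819 19062417/32689819]
step 2: x̄ = F·x = [22270136/32689819, 37249428/32689819]
step 2: P̄ = F·P·Fᵀ + Q = [103183654/32689819 -128174535/32689819; -128174535/32689819 556233545/32689819]
step 2: y = z − H·x̄ = [-73068086/32689819, 107188675/32689819]
step 2: S = H·P̄·Hᵀ + R = [4757061124/32689819 -2993981390/32689819; -2993981390/32689819 2323003637/32689819]
step 2: K = P̄·Hᵀ·S⁻¹ = [-4183898109/15958682188 -1815649275/7979341094; 4490972085/63834728752 -12390886345/31917364376]
step 2: x' = x̄ + K·y = [2079220517/3989670547, -4639555979/15958682188]
step 2: P' = (I − K·H)·P̄ = [1605140989/3989670547 5446947825/15958682188; 5446947825/15958682188 37172659035/63834728752]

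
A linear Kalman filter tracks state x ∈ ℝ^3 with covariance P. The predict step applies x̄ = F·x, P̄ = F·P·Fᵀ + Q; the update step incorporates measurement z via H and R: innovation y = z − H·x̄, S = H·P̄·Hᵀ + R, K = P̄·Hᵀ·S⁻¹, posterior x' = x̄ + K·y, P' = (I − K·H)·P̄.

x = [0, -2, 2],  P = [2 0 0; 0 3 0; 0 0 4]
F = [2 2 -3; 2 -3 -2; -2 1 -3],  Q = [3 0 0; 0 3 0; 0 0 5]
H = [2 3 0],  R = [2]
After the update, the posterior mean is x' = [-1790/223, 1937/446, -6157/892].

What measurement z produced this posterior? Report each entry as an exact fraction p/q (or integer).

z = [-3]

x̄ = F·x = [-10, 2, -8]
P̄ = F·P·Fᵀ + Q = [59 14 34; 14 54 7; 34 7 52]
S = H·P̄·Hᵀ + R = [892]
K = P̄·Hᵀ·S⁻¹ = [40/223; 95/446; 89/892]
x' − x̄ = [440/223, 1045/446, 979/892] = K·y
y = (KᵀK)⁻¹·Kᵀ·(x' − x̄) = [11]
z = y + H·x̄ = [11] + [-14] = [-3]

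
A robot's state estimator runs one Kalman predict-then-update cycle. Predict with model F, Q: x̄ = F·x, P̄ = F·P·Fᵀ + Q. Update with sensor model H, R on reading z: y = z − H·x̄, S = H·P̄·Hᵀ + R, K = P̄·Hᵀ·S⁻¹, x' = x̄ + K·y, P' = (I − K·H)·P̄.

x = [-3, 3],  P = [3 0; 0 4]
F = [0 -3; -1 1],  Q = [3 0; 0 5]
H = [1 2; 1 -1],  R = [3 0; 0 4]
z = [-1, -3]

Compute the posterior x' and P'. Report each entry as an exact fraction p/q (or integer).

x̄ = F·x = [-9, 6]
P̄ = F·P·Fᵀ + Q = [39 -12; -12 12]
y = z − H·x̄ = [-4, 12]
S = H·P̄·Hᵀ + R = [42 3; 3 79]
K = P̄·Hᵀ·S⁻¹ = [344/1103 699/1103; 340/1103 -348/1103]
x' = x̄ + K·y = [-2915/1103, 1082/1103]
P' = (I − K·H)·P̄ = [2208/1103 -588/1103; -588/1103 804/1103]

x' = [-2915/1103, 1082/1103]
P' = [2208/1103 -588/1103; -588/1103 804/1103]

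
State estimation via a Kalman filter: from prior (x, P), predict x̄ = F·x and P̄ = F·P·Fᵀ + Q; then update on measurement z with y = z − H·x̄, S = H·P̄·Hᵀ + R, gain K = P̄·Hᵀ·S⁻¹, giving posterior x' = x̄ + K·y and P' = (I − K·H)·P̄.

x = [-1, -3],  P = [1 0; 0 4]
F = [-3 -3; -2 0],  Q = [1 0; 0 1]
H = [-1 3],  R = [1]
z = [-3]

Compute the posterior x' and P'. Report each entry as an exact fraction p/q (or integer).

x' = [21/2, 139/56]
P' = [32 21/2; 21/2 199/56]

x̄ = F·x = [12, 2]
P̄ = F·P·Fᵀ + Q = [46 6; 6 5]
y = z − H·x̄ = [3]
S = H·P̄·Hᵀ + R = [56]
K = P̄·Hᵀ·S⁻¹ = [-1/2; 9/56]
x' = x̄ + K·y = [21/2, 139/56]
P' = (I − K·H)·P̄ = [32 21/2; 21/2 199/56]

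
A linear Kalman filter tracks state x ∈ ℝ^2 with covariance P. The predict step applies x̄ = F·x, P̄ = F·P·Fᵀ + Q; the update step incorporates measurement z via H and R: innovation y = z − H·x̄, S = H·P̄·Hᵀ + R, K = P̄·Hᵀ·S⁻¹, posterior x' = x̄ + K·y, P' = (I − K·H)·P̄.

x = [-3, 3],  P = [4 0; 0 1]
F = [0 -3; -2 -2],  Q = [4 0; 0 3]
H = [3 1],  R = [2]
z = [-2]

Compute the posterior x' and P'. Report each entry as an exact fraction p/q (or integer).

x' = [-477/178, 1025/178]
P' = [289/178 -777/178; -777/178 2413/178]

x̄ = F·x = [-9, 0]
P̄ = F·P·Fᵀ + Q = [13 6; 6 23]
y = z − H·x̄ = [25]
S = H·P̄·Hᵀ + R = [178]
K = P̄·Hᵀ·S⁻¹ = [45/178; 41/178]
x' = x̄ + K·y = [-477/178, 1025/178]
P' = (I − K·H)·P̄ = [289/178 -777/178; -777/178 2413/178]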